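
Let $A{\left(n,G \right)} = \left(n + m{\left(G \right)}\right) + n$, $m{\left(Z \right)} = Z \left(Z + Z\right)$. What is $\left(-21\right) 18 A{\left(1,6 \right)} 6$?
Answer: $-167832$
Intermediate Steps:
$m{\left(Z \right)} = 2 Z^{2}$ ($m{\left(Z \right)} = Z 2 Z = 2 Z^{2}$)
$A{\left(n,G \right)} = 2 n + 2 G^{2}$ ($A{\left(n,G \right)} = \left(n + 2 G^{2}\right) + n = 2 n + 2 G^{2}$)
$\left(-21\right) 18 A{\left(1,6 \right)} 6 = \left(-21\right) 18 \left(2 \cdot 1 + 2 \cdot 6^{2}\right) 6 = - 378 \left(2 + 2 \cdot 36\right) 6 = - 378 \left(2 + 72\right) 6 = - 378 \cdot 74 \cdot 6 = \left(-378\right) 444 = -167832$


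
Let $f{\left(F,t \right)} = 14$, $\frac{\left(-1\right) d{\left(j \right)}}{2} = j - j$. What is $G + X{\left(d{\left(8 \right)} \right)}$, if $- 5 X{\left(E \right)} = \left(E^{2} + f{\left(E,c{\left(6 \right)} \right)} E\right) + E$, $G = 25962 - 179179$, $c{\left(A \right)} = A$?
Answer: $-153217$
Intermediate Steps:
$d{\left(j \right)} = 0$ ($d{\left(j \right)} = - 2 \left(j - j\right) = \left(-2\right) 0 = 0$)
$G = -153217$ ($G = 25962 - 179179 = -153217$)
$X{\left(E \right)} = - 3 E - \frac{E^{2}}{5}$ ($X{\left(E \right)} = - \frac{\left(E^{2} + 14 E\right) + E}{5} = - \frac{E^{2} + 15 E}{5} = - 3 E - \frac{E^{2}}{5}$)
$G + X{\left(d{\left(8 \right)} \right)} = -153217 - 0 \left(15 + 0\right) = -153217 - 0 \cdot 15 = -153217 + 0 = -153217$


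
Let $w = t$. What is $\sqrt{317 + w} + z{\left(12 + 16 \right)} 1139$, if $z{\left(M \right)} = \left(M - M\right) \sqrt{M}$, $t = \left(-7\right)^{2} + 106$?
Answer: $2 \sqrt{118} \approx 21.726$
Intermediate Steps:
$t = 155$ ($t = 49 + 106 = 155$)
$w = 155$
$z{\left(M \right)} = 0$ ($z{\left(M \right)} = 0 \sqrt{M} = 0$)
$\sqrt{317 + w} + z{\left(12 + 16 \right)} 1139 = \sqrt{317 + 155} + 0 \cdot 1139 = \sqrt{472} + 0 = 2 \sqrt{118} + 0 = 2 \sqrt{118}$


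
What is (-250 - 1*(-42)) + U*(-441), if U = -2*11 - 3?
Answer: 10817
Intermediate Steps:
U = -25 (U = -22 - 3 = -25)
(-250 - 1*(-42)) + U*(-441) = (-250 - 1*(-42)) - 25*(-441) = (-250 + 42) + 11025 = -208 + 11025 = 10817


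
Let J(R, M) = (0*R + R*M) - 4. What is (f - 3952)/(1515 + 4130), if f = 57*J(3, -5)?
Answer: -1007/1129 ≈ -0.89194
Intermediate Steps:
J(R, M) = -4 + M*R (J(R, M) = (0 + M*R) - 4 = M*R - 4 = -4 + M*R)
f = -1083 (f = 57*(-4 - 5*3) = 57*(-4 - 15) = 57*(-19) = -1083)
(f - 3952)/(1515 + 4130) = (-1083 - 3952)/(1515 + 4130) = -5035/5645 = -5035*1/5645 = -1007/1129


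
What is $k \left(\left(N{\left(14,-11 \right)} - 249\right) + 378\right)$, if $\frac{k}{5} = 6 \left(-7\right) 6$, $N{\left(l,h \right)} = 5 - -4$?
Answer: $-173880$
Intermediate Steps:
$N{\left(l,h \right)} = 9$ ($N{\left(l,h \right)} = 5 + 4 = 9$)
$k = -1260$ ($k = 5 \cdot 6 \left(-7\right) 6 = 5 \left(\left(-42\right) 6\right) = 5 \left(-252\right) = -1260$)
$k \left(\left(N{\left(14,-11 \right)} - 249\right) + 378\right) = - 1260 \left(\left(9 - 249\right) + 378\right) = - 1260 \left(-240 + 378\right) = \left(-1260\right) 138 = -173880$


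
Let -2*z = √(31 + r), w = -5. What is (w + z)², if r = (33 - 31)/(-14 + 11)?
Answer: (30 + √273)²/36 ≈ 60.121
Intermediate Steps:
r = -⅔ (r = 2/(-3) = 2*(-⅓) = -⅔ ≈ -0.66667)
z = -√273/6 (z = -√(31 - ⅔)/2 = -√273/6 ≈ -2.7538)
(w + z)² = (-5 - √273/6)²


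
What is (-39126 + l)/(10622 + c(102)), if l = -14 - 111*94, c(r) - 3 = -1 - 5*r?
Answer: -24787/5057 ≈ -4.9015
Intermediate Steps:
c(r) = 2 - 5*r (c(r) = 3 + (-1 - 5*r) = 2 - 5*r)
l = -10448 (l = -14 - 10434 = -10448)
(-39126 + l)/(10622 + c(102)) = (-39126 - 10448)/(10622 + (2 - 5*102)) = -49574/(10622 + (2 - 510)) = -49574/(10622 - 508) = -49574/10114 = -49574*1/10114 = -24787/5057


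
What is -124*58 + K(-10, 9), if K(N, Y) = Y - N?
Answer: -7173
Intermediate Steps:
-124*58 + K(-10, 9) = -124*58 + (9 - 1*(-10)) = -7192 + (9 + 10) = -7192 + 19 = -7173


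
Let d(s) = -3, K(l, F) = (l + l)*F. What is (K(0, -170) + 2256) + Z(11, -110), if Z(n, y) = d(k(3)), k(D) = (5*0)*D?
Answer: 2253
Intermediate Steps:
K(l, F) = 2*F*l (K(l, F) = (2*l)*F = 2*F*l)
k(D) = 0 (k(D) = 0*D = 0)
Z(n, y) = -3
(K(0, -170) + 2256) + Z(11, -110) = (2*(-170)*0 + 2256) - 3 = (0 + 2256) - 3 = 2256 - 3 = 2253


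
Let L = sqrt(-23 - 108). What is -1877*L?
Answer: -1877*I*sqrt(131) ≈ -21483.0*I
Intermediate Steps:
L = I*sqrt(131) (L = sqrt(-131) = I*sqrt(131) ≈ 11.446*I)
-1877*L = -1877*I*sqrt(131)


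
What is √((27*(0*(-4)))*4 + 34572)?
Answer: 2*√8643 ≈ 185.94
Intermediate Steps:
√((27*(0*(-4)))*4 + 34572) = √((27*0)*4 + 34572) = √(0*4 + 34572) = √(0 + 34572) = √34572 = 2*√8643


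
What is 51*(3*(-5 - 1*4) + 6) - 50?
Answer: -1121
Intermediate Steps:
51*(3*(-5 - 1*4) + 6) - 50 = 51*(3*(-5 - 4) + 6) - 50 = 51*(3*(-9) + 6) - 50 = 51*(-27 + 6) - 50 = 51*(-21) - 50 = -1071 - 50 = -1121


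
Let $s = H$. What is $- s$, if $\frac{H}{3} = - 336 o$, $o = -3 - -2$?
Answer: $-1008$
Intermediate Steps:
$o = -1$ ($o = -3 + 2 = -1$)
$H = 1008$ ($H = 3 \left(\left(-336\right) \left(-1\right)\right) = 3 \cdot 336 = 1008$)
$s = 1008$
$- s = \left(-1\right) 1008 = -1008$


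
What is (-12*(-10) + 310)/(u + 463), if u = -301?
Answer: 215/81 ≈ 2.6543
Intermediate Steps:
(-12*(-10) + 310)/(u + 463) = (-12*(-10) + 310)/(-301 + 463) = (120 + 310)/162 = 430*(1/162) = 215/81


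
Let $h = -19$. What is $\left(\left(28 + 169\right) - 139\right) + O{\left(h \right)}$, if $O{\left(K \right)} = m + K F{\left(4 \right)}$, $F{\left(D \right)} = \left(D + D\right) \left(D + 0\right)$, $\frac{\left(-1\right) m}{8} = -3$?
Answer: $-526$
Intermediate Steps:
$m = 24$ ($m = \left(-8\right) \left(-3\right) = 24$)
$F{\left(D \right)} = 2 D^{2}$ ($F{\left(D \right)} = 2 D D = 2 D^{2}$)
$O{\left(K \right)} = 24 + 32 K$ ($O{\left(K \right)} = 24 + K 2 \cdot 4^{2} = 24 + K 2 \cdot 16 = 24 + K 32 = 24 + 32 K$)
$\left(\left(28 + 169\right) - 139\right) + O{\left(h \right)} = \left(\left(28 + 169\right) - 139\right) + \left(24 + 32 \left(-19\right)\right) = \left(197 - 139\right) + \left(24 - 608\right) = 58 - 584 = -526$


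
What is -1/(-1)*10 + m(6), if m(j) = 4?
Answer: 14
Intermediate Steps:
-1/(-1)*10 + m(6) = -1/(-1)*10 + 4 = -1*(-1)*10 + 4 = 1*10 + 4 = 10 + 4 = 14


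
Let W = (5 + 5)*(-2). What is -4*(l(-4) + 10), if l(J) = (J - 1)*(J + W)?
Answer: -520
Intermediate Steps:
W = -20 (W = 10*(-2) = -20)
l(J) = (-1 + J)*(-20 + J) (l(J) = (J - 1)*(J - 20) = (-1 + J)*(-20 + J))
-4*(l(-4) + 10) = -4*((20 + (-4)² - 21*(-4)) + 10) = -4*((20 + 16 + 84) + 10) = -4*(120 + 10) = -4*130 = -520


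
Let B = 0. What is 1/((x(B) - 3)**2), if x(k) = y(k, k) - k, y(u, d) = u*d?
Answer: 1/9 ≈ 0.11111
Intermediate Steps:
y(u, d) = d*u
x(k) = k**2 - k (x(k) = k*k - k = k**2 - k)
1/((x(B) - 3)**2) = 1/((0*(-1 + 0) - 3)**2) = 1/((0*(-1) - 3)**2) = 1/((0 - 3)**2) = 1/((-3)**2) = 1/9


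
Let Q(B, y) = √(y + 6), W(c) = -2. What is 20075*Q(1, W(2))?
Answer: 40150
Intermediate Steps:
Q(B, y) = √(6 + y)
20075*Q(1, W(2)) = 20075*√(6 - 2) = 20075*√4 = 20075*2 = 40150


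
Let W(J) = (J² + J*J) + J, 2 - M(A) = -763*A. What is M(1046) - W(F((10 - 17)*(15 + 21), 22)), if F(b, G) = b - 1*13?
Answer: 657915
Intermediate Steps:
F(b, G) = -13 + b (F(b, G) = b - 13 = -13 + b)
M(A) = 2 + 763*A (M(A) = 2 - (-763)*A = 2 + 763*A)
W(J) = J + 2*J² (W(J) = (J² + J²) + J = 2*J² + J = J + 2*J²)
M(1046) - W(F((10 - 17)*(15 + 21), 22)) = (2 + 763*1046) - (-13 + (10 - 17)*(15 + 21))*(1 + 2*(-13 + (10 - 17)*(15 + 21))) = (2 + 798098) - (-13 - 7*36)*(1 + 2*(-13 - 7*36)) = 798100 - (-13 - 252)*(1 + 2*(-13 - 252)) = 798100 - (-265)*(1 + 2*(-265)) = 798100 - (-265)*(1 - 530) = 798100 - (-265)*(-529) = 798100 - 1*140185 = 798100 - 140185 = 657915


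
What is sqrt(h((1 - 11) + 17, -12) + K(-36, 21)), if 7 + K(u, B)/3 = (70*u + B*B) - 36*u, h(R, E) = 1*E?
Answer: I*sqrt(2382) ≈ 48.806*I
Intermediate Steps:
h(R, E) = E
K(u, B) = -21 + 3*B**2 + 102*u (K(u, B) = -21 + 3*((70*u + B*B) - 36*u) = -21 + 3*((70*u + B**2) - 36*u) = -21 + 3*((B**2 + 70*u) - 36*u) = -21 + 3*(B**2 + 34*u) = -21 + (3*B**2 + 102*u) = -21 + 3*B**2 + 102*u)
sqrt(h((1 - 11) + 17, -12) + K(-36, 21)) = sqrt(-12 + (-21 + 3*21**2 + 102*(-36))) = sqrt(-12 + (-21 + 3*441 - 3672)) = sqrt(-12 + (-21 + 1323 - 3672)) = sqrt(-12 - 2370) = sqrt(-2382) = I*sqrt(2382)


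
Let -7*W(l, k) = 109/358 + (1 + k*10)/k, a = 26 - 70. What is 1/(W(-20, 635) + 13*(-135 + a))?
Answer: -1591310/3705321243 ≈ -0.00042947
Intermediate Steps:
a = -44
W(l, k) = -109/2506 - (1 + 10*k)/(7*k) (W(l, k) = -(109/358 + (1 + k*10)/k)/7 = -(109*(1/358) + (1 + 10*k)/k)/7 = -(109/358 + (1 + 10*k)/k)/7 = -109/2506 - (1 + 10*k)/(7*k))
1/(W(-20, 635) + 13*(-135 + a)) = 1/((1/2506)*(-358 - 3689*635)/635 + 13*(-135 - 44)) = 1/((1/2506)*(1/635)*(-358 - 2342515) + 13*(-179)) = 1/((1/2506)*(1/635)*(-2342873) - 2327) = 1/(-2342873/1591310 - 2327) = 1/(-3705321243/1591310) = -1591310/3705321243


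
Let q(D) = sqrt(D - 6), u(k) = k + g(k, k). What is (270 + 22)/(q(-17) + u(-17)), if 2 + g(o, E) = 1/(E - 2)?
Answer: -2008376/139347 - 105412*I*sqrt(23)/139347 ≈ -14.413 - 3.6279*I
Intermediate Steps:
g(o, E) = -2 + 1/(-2 + E) (g(o, E) = -2 + 1/(E - 2) = -2 + 1/(-2 + E))
u(k) = k + (5 - 2*k)/(-2 + k)
q(D) = sqrt(-6 + D)
(270 + 22)/(q(-17) + u(-17)) = (270 + 22)/(sqrt(-6 - 17) + (5 + (-17)**2 - 4*(-17))/(-2 - 17)) = 292/(sqrt(-23) + (5 + 289 + 68)/(-19)) = 292/(I*sqrt(23) - 1/19*362) = 292/(I*sqrt(23) - 362/19) = 292/(-362/19 + I*sqrt(23))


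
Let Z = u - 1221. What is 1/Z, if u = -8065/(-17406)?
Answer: -17406/21244661 ≈ -0.00081931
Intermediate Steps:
u = 8065/17406 (u = -8065*(-1/17406) = 8065/17406 ≈ 0.46335)
Z = -21244661/17406 (Z = 8065/17406 - 1221 = -21244661/17406 ≈ -1220.5)
1/Z = 1/(-21244661/17406) = -17406/21244661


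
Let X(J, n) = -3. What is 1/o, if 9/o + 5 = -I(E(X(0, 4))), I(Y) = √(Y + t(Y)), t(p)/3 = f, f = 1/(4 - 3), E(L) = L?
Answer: -5/9 ≈ -0.55556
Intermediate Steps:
f = 1 (f = 1/1 = 1)
t(p) = 3 (t(p) = 3*1 = 3)
I(Y) = √(3 + Y) (I(Y) = √(Y + 3) = √(3 + Y))
o = -9/5 (o = 9/(-5 - √(3 - 3)) = 9/(-5 - √0) = 9/(-5 - 1*0) = 9/(-5 + 0) = 9/(-5) = 9*(-⅕) = -9/5 ≈ -1.8000)
1/o = 1/(-9/5) = -5/9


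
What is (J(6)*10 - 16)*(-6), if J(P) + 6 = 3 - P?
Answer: 636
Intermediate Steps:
J(P) = -3 - P (J(P) = -6 + (3 - P) = -3 - P)
(J(6)*10 - 16)*(-6) = ((-3 - 1*6)*10 - 16)*(-6) = ((-3 - 6)*10 - 16)*(-6) = (-9*10 - 16)*(-6) = (-90 - 16)*(-6) = -106*(-6) = 636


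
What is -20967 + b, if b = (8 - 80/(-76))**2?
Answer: -7539503/361 ≈ -20885.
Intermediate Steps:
b = 29584/361 (b = (8 - 80*(-1/76))**2 = (8 + 20/19)**2 = (172/19)**2 = 29584/361 ≈ 81.950)
-20967 + b = -20967 + 29584/361 = -7539503/361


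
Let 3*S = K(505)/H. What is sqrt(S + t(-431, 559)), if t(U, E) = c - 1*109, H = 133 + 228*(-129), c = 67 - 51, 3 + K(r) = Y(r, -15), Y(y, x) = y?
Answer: I*sqrt(717570581091)/87837 ≈ 9.644*I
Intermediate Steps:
K(r) = -3 + r
c = 16
H = -29279 (H = 133 - 29412 = -29279)
t(U, E) = -93 (t(U, E) = 16 - 1*109 = 16 - 109 = -93)
S = -502/87837 (S = ((-3 + 505)/(-29279))/3 = (502*(-1/29279))/3 = (1/3)*(-502/29279) = -502/87837 ≈ -0.0057151)
sqrt(S + t(-431, 559)) = sqrt(-502/87837 - 93) = sqrt(-8169343/87837) = I*sqrt(717570581091)/87837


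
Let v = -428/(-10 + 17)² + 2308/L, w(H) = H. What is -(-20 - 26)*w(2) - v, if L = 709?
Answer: 3386532/34741 ≈ 97.479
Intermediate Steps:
v = -190360/34741 (v = -428/(-10 + 17)² + 2308/709 = -428/(7²) + 2308*(1/709) = -428/49 + 2308/709 = -190360/34741 ≈ -5.4794)
-(-20 - 26)*w(2) - v = -(-20 - 26)*2 - 1*(-190360/34741) = -(-46)*2 + 190360/34741 = -1*(-92) + 190360/34741 = 92 + 190360/34741 = 3386532/34741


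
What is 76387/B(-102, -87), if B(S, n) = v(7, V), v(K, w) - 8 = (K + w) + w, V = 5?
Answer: 76387/25 ≈ 3055.5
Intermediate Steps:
v(K, w) = 8 + K + 2*w (v(K, w) = 8 + ((K + w) + w) = 8 + (K + 2*w) = 8 + K + 2*w)
B(S, n) = 25 (B(S, n) = 8 + 7 + 2*5 = 8 + 7 + 10 = 25)
76387/B(-102, -87) = 76387/25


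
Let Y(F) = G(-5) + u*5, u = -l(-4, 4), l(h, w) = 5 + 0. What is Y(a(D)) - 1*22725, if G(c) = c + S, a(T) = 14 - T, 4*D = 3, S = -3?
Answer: -22758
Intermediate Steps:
D = ¾ (D = (¼)*3 = ¾ ≈ 0.75000)
l(h, w) = 5
u = -5 (u = -1*5 = -5)
G(c) = -3 + c (G(c) = c - 3 = -3 + c)
Y(F) = -33 (Y(F) = (-3 - 5) - 5*5 = -8 - 25 = -33)
Y(a(D)) - 1*22725 = -33 - 1*22725 = -33 - 22725 = -22758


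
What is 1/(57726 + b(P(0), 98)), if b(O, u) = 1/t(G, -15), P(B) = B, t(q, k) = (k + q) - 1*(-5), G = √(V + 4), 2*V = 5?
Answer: 5397371/311568061087 + √26/623136122174 ≈ 1.7323e-5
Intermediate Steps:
V = 5/2 (V = (½)*5 = 5/2 ≈ 2.5000)
G = √26/2 (G = √(5/2 + 4) = √(13/2) = √26/2 ≈ 2.5495)
t(q, k) = 5 + k + q (t(q, k) = (k + q) + 5 = 5 + k + q)
b(O, u) = 1/(-10 + √26/2) (b(O, u) = 1/(5 - 15 + √26/2) = 1/(-10 + √26/2))
1/(57726 + b(P(0), 98)) = 1/(57726 + (-20/187 - √26/187)) = 1/(10794742/187 - √26/187)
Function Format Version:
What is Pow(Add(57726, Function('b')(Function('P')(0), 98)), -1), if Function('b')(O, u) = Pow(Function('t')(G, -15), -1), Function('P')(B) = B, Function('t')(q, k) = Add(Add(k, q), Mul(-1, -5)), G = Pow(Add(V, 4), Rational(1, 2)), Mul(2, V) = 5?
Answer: Add(Rational(5397371, 311568061087), Mul(Rational(1, 623136122174), Pow(26, Rational(1, 2)))) ≈ 1.7323e-5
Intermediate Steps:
V = Rational(5, 2) (V = Mul(Rational(1, 2), 5) = Rational(5, 2) ≈ 2.5000)
G = Mul(Rational(1, 2), Pow(26, Rational(1, 2))) (G = Pow(Add(Rational(5, 2), 4), Rational(1, 2)) = Pow(Rational(13, 2), Rational(1, 2)) = Mul(Rational(1, 2), Pow(26, Rational(1, 2))) ≈ 2.5495)
Function('t')(q, k) = Add(5, k, q) (Function('t')(q, k) = Add(Add(k, q), 5) = Add(5, k, q))
Function('b')(O, u) = Pow(Add(-10, Mul(Rational(1, 2), Pow(26, Rational(1, 2)))), -1) (Function('b')(O, u) = Pow(Add(5, -15, Mul(Rational(1, 2), Pow(26, Rational(1, 2)))), -1) = Pow(Add(-10, Mul(Rational(1, 2), Pow(26, Rational(1, 2)))), -1))
Pow(Add(57726, Function('b')(Function('P')(0), 98)), -1) = Pow(Add(57726, Add(Rational(-20, 187), Mul(Rational(-1, 187), Pow(26, Rational(1, 2))))), -1) = Pow(Add(Rational(10794742, 187), Mul(Rational(-1, 187), Pow(26, Rational(1, 2)))), -1)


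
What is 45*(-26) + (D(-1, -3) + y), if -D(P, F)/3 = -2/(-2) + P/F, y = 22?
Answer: -1152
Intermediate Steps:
D(P, F) = -3 - 3*P/F (D(P, F) = -3*(-2/(-2) + P/F) = -3*(-2*(-½) + P/F) = -3*(1 + P/F) = -3 - 3*P/F)
45*(-26) + (D(-1, -3) + y) = 45*(-26) + ((-3 - 3*(-1)/(-3)) + 22) = -1170 + ((-3 - 3*(-1)*(-⅓)) + 22) = -1170 + ((-3 - 1) + 22) = -1170 + (-4 + 22) = -1170 + 18 = -1152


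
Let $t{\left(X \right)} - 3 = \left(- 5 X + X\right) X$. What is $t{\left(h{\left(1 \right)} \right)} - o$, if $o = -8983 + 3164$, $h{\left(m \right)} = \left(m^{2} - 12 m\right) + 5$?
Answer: $5678$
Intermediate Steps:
$h{\left(m \right)} = 5 + m^{2} - 12 m$
$o = -5819$
$t{\left(X \right)} = 3 - 4 X^{2}$ ($t{\left(X \right)} = 3 + \left(- 5 X + X\right) X = 3 + - 4 X X = 3 - 4 X^{2}$)
$t{\left(h{\left(1 \right)} \right)} - o = \left(3 - 4 \left(5 + 1^{2} - 12\right)^{2}\right) - -5819 = \left(3 - 4 \left(5 + 1 - 12\right)^{2}\right) + 5819 = \left(3 - 4 \left(-6\right)^{2}\right) + 5819 = \left(3 - 144\right) + 5819 = -141 + 5819 = 5678$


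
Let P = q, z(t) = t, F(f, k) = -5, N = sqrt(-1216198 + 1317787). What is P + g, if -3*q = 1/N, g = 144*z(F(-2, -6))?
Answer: -720 - sqrt(101589)/304767 ≈ -720.00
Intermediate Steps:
N = sqrt(101589) ≈ 318.73
g = -720 (g = 144*(-5) = -720)
q = -sqrt(101589)/304767 (q = -sqrt(101589)/101589/3 = -sqrt(101589)/304767 ≈ -0.0010458)
P = -sqrt(101589)/304767 ≈ -0.0010458
P + g = -sqrt(101589)/304767 - 720 = -720 - sqrt(101589)/304767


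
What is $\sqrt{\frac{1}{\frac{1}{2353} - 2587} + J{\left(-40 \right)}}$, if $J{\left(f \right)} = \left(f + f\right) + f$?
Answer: $\frac{i \sqrt{4446509393297130}}{6087210} \approx 10.954 i$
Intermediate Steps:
$J{\left(f \right)} = 3 f$ ($J{\left(f \right)} = 2 f + f = 3 f$)
$\sqrt{\frac{1}{\frac{1}{2353} - 2587} + J{\left(-40 \right)}} = \sqrt{\frac{1}{\frac{1}{2353} - 2587} + 3 \left(-40\right)} = \sqrt{\frac{1}{\frac{1}{2353} - 2587} - 120} = \sqrt{\frac{1}{- \frac{6087210}{2353}} - 120} = \sqrt{- \frac{2353}{6087210} - 120} = \sqrt{- \frac{730467553}{6087210}} = \frac{i \sqrt{4446509393297130}}{6087210}$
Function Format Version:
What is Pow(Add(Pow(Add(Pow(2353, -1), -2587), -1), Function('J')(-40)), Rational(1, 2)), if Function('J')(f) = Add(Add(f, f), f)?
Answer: Mul(Rational(1, 6087210), I, Pow(4446509393297130, Rational(1, 2))) ≈ Mul(10.954, I)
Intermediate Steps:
Function('J')(f) = Mul(3, f) (Function('J')(f) = Add(Mul(2, f), f) = Mul(3, f))
Pow(Add(Pow(Add(Pow(2353, -1), -2587), -1), Function('J')(-40)), Rational(1, 2)) = Pow(Add(Pow(Add(Pow(2353, -1), -2587), -1), Mul(3, -40)), Rational(1, 2)) = Pow(Add(Pow(Add(Rational(1, 2353), -2587), -1), -120), Rational(1, 2)) = Pow(Add(Pow(Rational(-6087210, 2353), -1), -120), Rational(1, 2)) = Pow(Add(Rational(-2353, 6087210), -120), Rational(1, 2)) = Pow(Rational(-730467553, 6087210), Rational(1, 2)) = Mul(Rational(1, 6087210), I, Pow(4446509393297130, Rational(1, 2)))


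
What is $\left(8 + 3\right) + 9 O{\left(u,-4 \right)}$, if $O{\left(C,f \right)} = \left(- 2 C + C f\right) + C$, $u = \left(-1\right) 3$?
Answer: $146$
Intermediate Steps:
$u = -3$
$O{\left(C,f \right)} = - C + C f$
$\left(8 + 3\right) + 9 O{\left(u,-4 \right)} = \left(8 + 3\right) + 9 \left(- 3 \left(-1 - 4\right)\right) = 11 + 9 \left(\left(-3\right) \left(-5\right)\right) = 11 + 9 \cdot 15 = 11 + 135 = 146$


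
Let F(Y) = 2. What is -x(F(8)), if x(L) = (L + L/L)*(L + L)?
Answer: -12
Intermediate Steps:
x(L) = 2*L*(1 + L) (x(L) = (L + 1)*(2*L) = (1 + L)*(2*L) = 2*L*(1 + L))
-x(F(8)) = -2*2*(1 + 2) = -2*2*3 = -1*12 = -12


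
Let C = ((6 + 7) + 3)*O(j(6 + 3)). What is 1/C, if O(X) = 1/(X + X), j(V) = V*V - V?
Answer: 9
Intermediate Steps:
j(V) = V**2 - V
O(X) = 1/(2*X)
C = 1/9 (C = ((6 + 7) + 3)*(1/(2*(((6 + 3)*(-1 + (6 + 3)))))) = (13 + 3)*(1/(2*((9*(-1 + 9))))) = 16*(1/(2*((9*8)))) = 16*((1/2)/72) = 16*((1/2)*(1/72)) = 16*(1/144) = 1/9 ≈ 0.11111)
1/C = 1/(1/9) = 9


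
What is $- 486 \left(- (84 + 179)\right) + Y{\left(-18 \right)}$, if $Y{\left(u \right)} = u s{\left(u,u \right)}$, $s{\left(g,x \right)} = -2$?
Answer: $127854$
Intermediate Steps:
$Y{\left(u \right)} = - 2 u$ ($Y{\left(u \right)} = u \left(-2\right) = - 2 u$)
$- 486 \left(- (84 + 179)\right) + Y{\left(-18 \right)} = - 486 \left(- (84 + 179)\right) - -36 = - 486 \left(\left(-1\right) 263\right) + 36 = \left(-486\right) \left(-263\right) + 36 = 127818 + 36 = 127854$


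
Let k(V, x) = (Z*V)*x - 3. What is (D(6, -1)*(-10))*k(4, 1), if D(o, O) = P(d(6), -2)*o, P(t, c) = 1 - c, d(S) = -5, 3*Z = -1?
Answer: 780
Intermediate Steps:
Z = -1/3 (Z = (1/3)*(-1) = -1/3 ≈ -0.33333)
k(V, x) = -3 - V*x/3 (k(V, x) = (-V/3)*x - 3 = -V*x/3 - 3 = -3 - V*x/3)
D(o, O) = 3*o (D(o, O) = (1 - 1*(-2))*o = (1 + 2)*o = 3*o)
(D(6, -1)*(-10))*k(4, 1) = ((3*6)*(-10))*(-3 - 1/3*4*1) = (18*(-10))*(-3 - 4/3) = -180*(-13/3) = 780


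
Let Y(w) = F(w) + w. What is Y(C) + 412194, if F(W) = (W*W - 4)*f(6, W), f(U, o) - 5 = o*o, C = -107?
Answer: 131503117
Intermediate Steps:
f(U, o) = 5 + o² (f(U, o) = 5 + o*o = 5 + o²)
F(W) = (-4 + W²)*(5 + W²) (F(W) = (W*W - 4)*(5 + W²) = (W² - 4)*(5 + W²) = (-4 + W²)*(5 + W²))
Y(w) = -20 + w + w² + w⁴ (Y(w) = (-20 + w² + w⁴) + w = -20 + w + w² + w⁴)
Y(C) + 412194 = (-20 - 107 + (-107)² + (-107)⁴) + 412194 = (-20 - 107 + 11449 + 131079601) + 412194 = 131090923 + 412194 = 131503117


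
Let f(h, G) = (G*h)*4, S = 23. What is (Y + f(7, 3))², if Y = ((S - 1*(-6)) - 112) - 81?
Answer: 6400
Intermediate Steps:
f(h, G) = 4*G*h
Y = -164 (Y = ((23 - 1*(-6)) - 112) - 81 = ((23 + 6) - 112) - 81 = (29 - 112) - 81 = -83 - 81 = -164)
(Y + f(7, 3))² = (-164 + 4*3*7)² = (-164 + 84)² = (-80)² = 6400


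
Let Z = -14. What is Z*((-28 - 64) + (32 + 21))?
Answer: 546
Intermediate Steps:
Z*((-28 - 64) + (32 + 21)) = -14*((-28 - 64) + (32 + 21)) = -14*(-92 + 53) = -14*(-39) = 546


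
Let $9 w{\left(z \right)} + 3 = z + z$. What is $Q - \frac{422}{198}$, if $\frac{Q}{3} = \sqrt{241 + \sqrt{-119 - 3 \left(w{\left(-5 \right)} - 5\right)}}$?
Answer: $- \frac{211}{99} + \sqrt{2169 + 3 i \sqrt{897}} \approx 44.451 + 0.96442 i$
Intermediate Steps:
$w{\left(z \right)} = - \frac{1}{3} + \frac{2 z}{9}$ ($w{\left(z \right)} = - \frac{1}{3} + \frac{z + z}{9} = - \frac{1}{3} + \frac{2 z}{9}$)
$Q = 3 \sqrt{241 + \frac{i \sqrt{897}}{3}}$ ($Q = 3 \sqrt{241 + \sqrt{-119 - 3 \left(\left(- \frac{1}{3} + \frac{2}{9} \left(-5\right)\right) - 5\right)}} = 3 \sqrt{241 + \sqrt{-119 - 3 \left(\left(- \frac{1}{3} - \frac{10}{9}\right) - 5\right)}} = 3 \sqrt{241 + \sqrt{-119 - 3 \left(- \frac{13}{9} - 5\right)}} = 3 \sqrt{241 + \sqrt{-119 - - \frac{58}{3}}} = 3 \sqrt{241 + \sqrt{-119 + \frac{58}{3}}} = 3 \sqrt{241 + \sqrt{- \frac{299}{3}}} = 3 \sqrt{241 + \frac{i \sqrt{897}}{3}} \approx 46.583 + 0.96442 i$)
$Q - \frac{422}{198} = \sqrt{2169 + 3 i \sqrt{897}} - \frac{422}{198} = \sqrt{2169 + 3 i \sqrt{897}} - \frac{211}{99} = - \frac{211}{99} + \sqrt{2169 + 3 i \sqrt{897}}$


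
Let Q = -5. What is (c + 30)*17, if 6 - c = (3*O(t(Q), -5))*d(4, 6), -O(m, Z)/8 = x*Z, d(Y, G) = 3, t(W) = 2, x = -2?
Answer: 12852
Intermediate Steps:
O(m, Z) = 16*Z (O(m, Z) = -(-16)*Z = 16*Z)
c = 726 (c = 6 - 3*(16*(-5))*3 = 6 - 3*(-80)*3 = 6 - (-240)*3 = 6 - 1*(-720) = 6 + 720 = 726)
(c + 30)*17 = (726 + 30)*17 = 756*17 = 12852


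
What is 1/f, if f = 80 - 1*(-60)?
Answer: 1/140 ≈ 0.0071429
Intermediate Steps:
f = 140 (f = 80 + 60 = 140)
1/f = 1/140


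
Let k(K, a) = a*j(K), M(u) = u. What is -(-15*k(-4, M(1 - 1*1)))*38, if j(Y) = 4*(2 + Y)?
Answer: 0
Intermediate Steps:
j(Y) = 8 + 4*Y
k(K, a) = a*(8 + 4*K)
-(-15*k(-4, M(1 - 1*1)))*38 = -(-60*(1 - 1*1)*(2 - 4))*38 = -(-60*(1 - 1)*(-2))*38 = -(-60*0*(-2))*38 = -(-15*0)*38 = -0*38 = -1*0 = 0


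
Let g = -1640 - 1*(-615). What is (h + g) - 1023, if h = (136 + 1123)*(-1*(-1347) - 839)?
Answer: 637524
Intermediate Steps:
h = 639572 (h = 1259*(1347 - 839) = 1259*508 = 639572)
g = -1025 (g = -1640 + 615 = -1025)
(h + g) - 1023 = (639572 - 1025) - 1023 = 638547 - 1023 = 637524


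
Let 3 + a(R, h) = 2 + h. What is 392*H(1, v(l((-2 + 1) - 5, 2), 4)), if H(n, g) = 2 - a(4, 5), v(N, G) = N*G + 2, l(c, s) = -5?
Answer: -784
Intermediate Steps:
a(R, h) = -1 + h (a(R, h) = -3 + (2 + h) = -1 + h)
v(N, G) = 2 + G*N (v(N, G) = G*N + 2 = 2 + G*N)
H(n, g) = -2 (H(n, g) = 2 - (-1 + 5) = 2 - 1*4 = 2 - 4 = -2)
392*H(1, v(l((-2 + 1) - 5, 2), 4)) = 392*(-2) = -784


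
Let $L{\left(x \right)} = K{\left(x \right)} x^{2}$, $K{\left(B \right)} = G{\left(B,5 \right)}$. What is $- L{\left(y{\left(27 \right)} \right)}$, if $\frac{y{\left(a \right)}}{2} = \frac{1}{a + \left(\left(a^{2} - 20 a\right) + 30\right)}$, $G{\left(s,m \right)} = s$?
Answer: $- \frac{1}{1860867} \approx -5.3738 \cdot 10^{-7}$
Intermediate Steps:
$K{\left(B \right)} = B$
$y{\left(a \right)} = \frac{2}{30 + a^{2} - 19 a}$ ($y{\left(a \right)} = \frac{2}{a + \left(\left(a^{2} - 20 a\right) + 30\right)} = \frac{2}{a + \left(30 + a^{2} - 20 a\right)} = \frac{2}{30 + a^{2} - 19 a}$)
$L{\left(x \right)} = x^{3}$ ($L{\left(x \right)} = x x^{2} = x^{3}$)
$- L{\left(y{\left(27 \right)} \right)} = - \left(\frac{2}{30 + 27^{2} - 513}\right)^{3} = - \left(\frac{2}{30 + 729 - 513}\right)^{3} = - \left(\frac{2}{246}\right)^{3} = - \left(2 \cdot \frac{1}{246}\right)^{3} = - \frac{1}{1860867}$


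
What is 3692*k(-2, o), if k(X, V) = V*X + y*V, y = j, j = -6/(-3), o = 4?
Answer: 0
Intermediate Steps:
j = 2 (j = -6*(-⅓) = 2)
y = 2
k(X, V) = 2*V + V*X (k(X, V) = V*X + 2*V = 2*V + V*X)
3692*k(-2, o) = 3692*(4*(2 - 2)) = 3692*(4*0) = 3692*0 = 0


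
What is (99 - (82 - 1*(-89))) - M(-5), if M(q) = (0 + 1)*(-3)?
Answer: -69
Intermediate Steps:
M(q) = -3 (M(q) = 1*(-3) = -3)
(99 - (82 - 1*(-89))) - M(-5) = (99 - (82 - 1*(-89))) - 1*(-3) = (99 - (82 + 89)) + 3 = (99 - 1*171) + 3 = (99 - 171) + 3 = -72 + 3 = -69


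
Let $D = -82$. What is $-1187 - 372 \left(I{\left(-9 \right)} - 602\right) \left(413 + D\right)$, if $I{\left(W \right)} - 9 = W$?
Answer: $74124277$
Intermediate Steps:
$I{\left(W \right)} = 9 + W$
$-1187 - 372 \left(I{\left(-9 \right)} - 602\right) \left(413 + D\right) = -1187 - 372 \left(\left(9 - 9\right) - 602\right) \left(413 - 82\right) = -1187 - 372 \left(0 - 602\right) 331 = -1187 - 372 \left(\left(-602\right) 331\right) = -1187 - -74125464 = -1187 + 74125464 = 74124277$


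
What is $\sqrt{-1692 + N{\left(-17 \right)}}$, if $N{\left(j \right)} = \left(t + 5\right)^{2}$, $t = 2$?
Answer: $i \sqrt{1643} \approx 40.534 i$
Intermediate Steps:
$N{\left(j \right)} = 49$ ($N{\left(j \right)} = \left(2 + 5\right)^{2} = 7^{2} = 49$)
$\sqrt{-1692 + N{\left(-17 \right)}} = \sqrt{-1692 + 49} = \sqrt{-1643} = i \sqrt{1643}$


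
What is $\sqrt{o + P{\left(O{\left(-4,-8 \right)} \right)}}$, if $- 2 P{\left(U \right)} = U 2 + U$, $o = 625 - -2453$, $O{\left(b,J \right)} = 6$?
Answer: $3 \sqrt{341} \approx 55.399$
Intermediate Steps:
$o = 3078$ ($o = 625 + 2453 = 3078$)
$P{\left(U \right)} = - \frac{3 U}{2}$ ($P{\left(U \right)} = - \frac{U 2 + U}{2} = - \frac{2 U + U}{2} = - \frac{3 U}{2}$)
$\sqrt{o + P{\left(O{\left(-4,-8 \right)} \right)}} = \sqrt{3078 - 9} = \sqrt{3069} = 3 \sqrt{341}$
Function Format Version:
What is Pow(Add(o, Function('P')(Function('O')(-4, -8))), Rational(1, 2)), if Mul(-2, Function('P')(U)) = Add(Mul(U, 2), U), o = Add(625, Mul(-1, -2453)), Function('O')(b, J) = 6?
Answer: Mul(3, Pow(341, Rational(1, 2))) ≈ 55.399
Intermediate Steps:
o = 3078 (o = Add(625, 2453) = 3078)
Function('P')(U) = Mul(Rational(-3, 2), U) (Function('P')(U) = Mul(Rational(-1, 2), Add(Mul(U, 2), U)) = Mul(Rational(-1, 2), Add(Mul(2, U), U)) = Mul(Rational(-1, 2), Mul(3, U)) = Mul(Rational(-3, 2), U))
Pow(Add(o, Function('P')(Function('O')(-4, -8))), Rational(1, 2)) = Pow(Add(3078, Mul(Rational(-3, 2), 6)), Rational(1, 2)) = Pow(Add(3078, -9), Rational(1, 2)) = Pow(3069, Rational(1, 2)) = Mul(3, Pow(341, Rational(1, 2)))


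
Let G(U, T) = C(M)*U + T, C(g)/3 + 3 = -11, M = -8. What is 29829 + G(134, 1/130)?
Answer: 3146131/130 ≈ 24201.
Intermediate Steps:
C(g) = -42 (C(g) = -9 + 3*(-11) = -9 - 33 = -42)
G(U, T) = T - 42*U (G(U, T) = -42*U + T = T - 42*U)
29829 + G(134, 1/130) = 29829 + (1/130 - 42*134) = 29829 + (1/130 - 5628) = 29829 - 731639/130 = 3146131/130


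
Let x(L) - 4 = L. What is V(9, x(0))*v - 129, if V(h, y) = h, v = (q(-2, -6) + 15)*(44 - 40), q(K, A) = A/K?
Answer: 519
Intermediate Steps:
q(K, A) = A/K
x(L) = 4 + L
v = 72 (v = (-6/(-2) + 15)*(44 - 40) = (-6*(-½) + 15)*4 = (3 + 15)*4 = 18*4 = 72)
V(9, x(0))*v - 129 = 9*72 - 129 = 648 - 129 = 519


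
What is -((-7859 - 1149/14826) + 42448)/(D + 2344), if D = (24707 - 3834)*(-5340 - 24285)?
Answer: 170938455/3055936508702 ≈ 5.5937e-5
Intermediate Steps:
D = -618362625 (D = 20873*(-29625) = -618362625)
-((-7859 - 1149/14826) + 42448)/(D + 2344) = -((-7859 - 1149/14826) + 42448)/(-618362625 + 2344) = -((-7859 - 1149*1/14826) + 42448)/(-618360281) = -((-7859 - 383/4942) + 42448)*(-1)/618360281 = -(-38839561/4942 + 42448)*(-1)/618360281 = -170938455*(-1)/(4942*618360281) = -1*(-170938455/3055936508702) = 170938455/3055936508702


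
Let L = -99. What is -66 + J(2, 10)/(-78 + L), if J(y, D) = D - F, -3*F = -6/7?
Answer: -81842/1239 ≈ -66.055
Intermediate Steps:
F = 2/7 (F = -(-2)/7 = -⅓*(-6/7) = 2/7 ≈ 0.28571)
J(y, D) = -2/7 + D (J(y, D) = D - 1*2/7 = D - 2/7 = -2/7 + D)
-66 + J(2, 10)/(-78 + L) = -66 + (-2/7 + 10)/(-78 - 99) = -66 + (68/7)/(-177) = -66 - 1/177*68/7 = -66 - 68/1239 = -81842/1239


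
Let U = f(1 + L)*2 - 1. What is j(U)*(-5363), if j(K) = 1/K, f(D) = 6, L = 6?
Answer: -5363/11 ≈ -487.55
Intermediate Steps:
U = 11 (U = 6*2 - 1 = 12 - 1 = 11)
j(U)*(-5363) = -5363/11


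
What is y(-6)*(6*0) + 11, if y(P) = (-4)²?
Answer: 11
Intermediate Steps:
y(P) = 16
y(-6)*(6*0) + 11 = 16*(6*0) + 11 = 16*0 + 11 = 0 + 11 = 11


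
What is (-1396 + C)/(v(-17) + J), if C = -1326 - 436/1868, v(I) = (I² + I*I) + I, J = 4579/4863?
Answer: -6182249229/1276181174 ≈ -4.8443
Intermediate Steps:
J = 4579/4863 (J = 4579*(1/4863) = 4579/4863 ≈ 0.94160)
v(I) = I + 2*I² (v(I) = (I² + I²) + I = 2*I² + I = I + 2*I²)
C = -619351/467 (C = -1326 - 436/1868 = -1326 - 1*109/467 = -1326 - 109/467 = -619351/467 ≈ -1326.2)
(-1396 + C)/(v(-17) + J) = (-1396 - 619351/467)/(-17*(1 + 2*(-17)) + 4579/4863) = -1271283/(467*(-17*(1 - 34) + 4579/4863)) = -1271283/(467*(-17*(-33) + 4579/4863)) = -1271283/(467*(561 + 4579/4863)) = -1271283/(467*2732722/4863) = -1271283/467*4863/2732722 = -6182249229/1276181174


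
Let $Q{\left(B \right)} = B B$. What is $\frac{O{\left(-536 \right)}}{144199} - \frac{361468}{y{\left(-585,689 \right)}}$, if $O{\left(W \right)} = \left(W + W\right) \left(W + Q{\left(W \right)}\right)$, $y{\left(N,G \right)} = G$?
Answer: $- \frac{263926554212}{99353111} \approx -2656.4$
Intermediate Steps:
$Q{\left(B \right)} = B^{2}$
$O{\left(W \right)} = 2 W \left(W + W^{2}\right)$ ($O{\left(W \right)} = \left(W + W\right) \left(W + W^{2}\right) = 2 W \left(W + W^{2}\right)$)
$\frac{O{\left(-536 \right)}}{144199} - \frac{361468}{y{\left(-585,689 \right)}} = \frac{2 \left(-536\right)^{2} \left(1 - 536\right)}{144199} - \frac{361468}{689} = 2 \cdot 287296 \left(-535\right) \frac{1}{144199} - \frac{361468}{689} = \left(-307406720\right) \frac{1}{144199} - \frac{361468}{689} = - \frac{307406720}{144199} - \frac{361468}{689} = - \frac{263926554212}{99353111}$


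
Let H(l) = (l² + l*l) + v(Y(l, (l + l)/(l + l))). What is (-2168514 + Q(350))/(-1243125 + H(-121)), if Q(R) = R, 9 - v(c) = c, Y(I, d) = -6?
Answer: 542041/303457 ≈ 1.7862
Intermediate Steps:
v(c) = 9 - c
H(l) = 15 + 2*l² (H(l) = (l² + l*l) + (9 - 1*(-6)) = (l² + l²) + (9 + 6) = 2*l² + 15 = 15 + 2*l²)
(-2168514 + Q(350))/(-1243125 + H(-121)) = (-2168514 + 350)/(-1243125 + (15 + 2*(-121)²)) = -2168164/(-1243125 + (15 + 2*14641)) = -2168164/(-1243125 + (15 + 29282)) = -2168164/(-1243125 + 29297) = -2168164/(-1213828) = -2168164*(-1/1213828) = 542041/303457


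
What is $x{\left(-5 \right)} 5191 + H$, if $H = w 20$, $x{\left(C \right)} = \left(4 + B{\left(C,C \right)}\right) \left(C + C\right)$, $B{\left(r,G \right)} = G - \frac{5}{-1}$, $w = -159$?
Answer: $-210820$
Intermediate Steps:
$B{\left(r,G \right)} = 5 + G$ ($B{\left(r,G \right)} = G - -5 = G + 5 = 5 + G$)
$x{\left(C \right)} = 2 C \left(9 + C\right)$ ($x{\left(C \right)} = \left(4 + \left(5 + C\right)\right) \left(C + C\right) = \left(9 + C\right) 2 C = 2 C \left(9 + C\right)$)
$H = -3180$ ($H = \left(-159\right) 20 = -3180$)
$x{\left(-5 \right)} 5191 + H = 2 \left(-5\right) \left(9 - 5\right) 5191 - 3180 = 2 \left(-5\right) 4 \cdot 5191 - 3180 = \left(-40\right) 5191 - 3180 = -207640 - 3180 = -210820$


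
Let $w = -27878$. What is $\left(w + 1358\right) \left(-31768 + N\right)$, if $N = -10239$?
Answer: $1114025640$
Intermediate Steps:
$\left(w + 1358\right) \left(-31768 + N\right) = \left(-27878 + 1358\right) \left(-31768 - 10239\right) = \left(-26520\right) \left(-42007\right) = 1114025640$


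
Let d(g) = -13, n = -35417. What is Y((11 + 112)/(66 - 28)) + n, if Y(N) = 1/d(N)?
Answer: -460422/13 ≈ -35417.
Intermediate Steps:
Y(N) = -1/13 (Y(N) = 1/(-13) = -1/13)
Y((11 + 112)/(66 - 28)) + n = -1/13 - 35417 = -460422/13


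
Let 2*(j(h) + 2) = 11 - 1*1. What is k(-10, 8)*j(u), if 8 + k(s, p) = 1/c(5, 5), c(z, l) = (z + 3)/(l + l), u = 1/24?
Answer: -81/4 ≈ -20.250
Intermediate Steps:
u = 1/24 ≈ 0.041667
c(z, l) = (3 + z)/(2*l) (c(z, l) = (3 + z)/((2*l)) = (3 + z)*(1/(2*l)) = (3 + z)/(2*l))
k(s, p) = -27/4 (k(s, p) = -8 + 1/((½)*(3 + 5)/5) = -8 + 1/((½)*(⅕)*8) = -8 + 1/(⅘) = -8 + 5/4 = -27/4)
j(h) = 3 (j(h) = -2 + (11 - 1*1)/2 = -2 + (11 - 1)/2 = -2 + (½)*10 = -2 + 5 = 3)
k(-10, 8)*j(u) = -27/4*3 = -81/4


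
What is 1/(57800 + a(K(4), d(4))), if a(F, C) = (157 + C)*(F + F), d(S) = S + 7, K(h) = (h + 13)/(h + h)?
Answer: 1/58514 ≈ 1.7090e-5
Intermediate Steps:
K(h) = (13 + h)/(2*h) (K(h) = (13 + h)/((2*h)) = (13 + h)*(1/(2*h)) = (13 + h)/(2*h))
d(S) = 7 + S
a(F, C) = 2*F*(157 + C) (a(F, C) = (157 + C)*(2*F) = 2*F*(157 + C))
1/(57800 + a(K(4), d(4))) = 1/(57800 + 2*((1/2)*(13 + 4)/4)*(157 + (7 + 4))) = 1/(57800 + 2*((1/2)*(1/4)*17)*(157 + 11)) = 1/(57800 + 2*(17/8)*168) = 1/(57800 + 714) = 1/58514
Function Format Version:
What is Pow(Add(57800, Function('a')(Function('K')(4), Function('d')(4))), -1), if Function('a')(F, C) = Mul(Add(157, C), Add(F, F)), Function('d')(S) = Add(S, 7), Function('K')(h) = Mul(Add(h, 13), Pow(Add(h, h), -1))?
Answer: Rational(1, 58514) ≈ 1.7090e-5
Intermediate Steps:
Function('K')(h) = Mul(Rational(1, 2), Pow(h, -1), Add(13, h)) (Function('K')(h) = Mul(Add(13, h), Pow(Mul(2, h), -1)) = Mul(Add(13, h), Mul(Rational(1, 2), Pow(h, -1))) = Mul(Rational(1, 2), Pow(h, -1), Add(13, h)))
Function('d')(S) = Add(7, S)
Function('a')(F, C) = Mul(2, F, Add(157, C)) (Function('a')(F, C) = Mul(Add(157, C), Mul(2, F)) = Mul(2, F, Add(157, C)))
Pow(Add(57800, Function('a')(Function('K')(4), Function('d')(4))), -1) = Pow(Add(57800, Mul(2, Mul(Rational(1, 2), Pow(4, -1), Add(13, 4)), Add(157, Add(7, 4)))), -1) = Pow(Add(57800, Mul(2, Mul(Rational(1, 2), Rational(1, 4), 17), Add(157, 11))), -1) = Pow(Add(57800, Mul(2, Rational(17, 8), 168)), -1) = Pow(Add(57800, 714), -1) = Pow(58514, -1) = Rational(1, 58514)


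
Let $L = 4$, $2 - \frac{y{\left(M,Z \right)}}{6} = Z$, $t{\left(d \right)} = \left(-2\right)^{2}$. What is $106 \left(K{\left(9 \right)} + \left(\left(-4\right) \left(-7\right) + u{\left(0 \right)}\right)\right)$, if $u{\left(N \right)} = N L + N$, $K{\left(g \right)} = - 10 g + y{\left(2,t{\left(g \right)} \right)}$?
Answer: $-7844$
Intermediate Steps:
$t{\left(d \right)} = 4$
$y{\left(M,Z \right)} = 12 - 6 Z$
$K{\left(g \right)} = -12 - 10 g$ ($K{\left(g \right)} = - 10 g + \left(12 - 24\right) = - 10 g - 12 = -12 - 10 g$)
$u{\left(N \right)} = 5 N$ ($u{\left(N \right)} = N 4 + N = 4 N + N = 5 N$)
$106 \left(K{\left(9 \right)} + \left(\left(-4\right) \left(-7\right) + u{\left(0 \right)}\right)\right) = 106 \left(\left(-12 - 90\right) + \left(\left(-4\right) \left(-7\right) + 5 \cdot 0\right)\right) = 106 \left(\left(-12 - 90\right) + \left(28 + 0\right)\right) = 106 \left(-102 + 28\right) = 106 \left(-74\right) = -7844$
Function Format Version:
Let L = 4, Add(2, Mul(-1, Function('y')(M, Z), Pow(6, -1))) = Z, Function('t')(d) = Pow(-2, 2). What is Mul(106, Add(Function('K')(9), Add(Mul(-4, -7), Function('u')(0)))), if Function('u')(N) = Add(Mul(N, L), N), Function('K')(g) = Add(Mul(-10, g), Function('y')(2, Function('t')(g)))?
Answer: -7844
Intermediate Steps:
Function('t')(d) = 4
Function('y')(M, Z) = Add(12, Mul(-6, Z))
Function('K')(g) = Add(-12, Mul(-10, g)) (Function('K')(g) = Add(Mul(-10, g), Add(12, Mul(-6, 4))) = Add(Mul(-10, g), Add(12, -24)) = Add(Mul(-10, g), -12) = Add(-12, Mul(-10, g)))
Function('u')(N) = Mul(5, N) (Function('u')(N) = Add(Mul(N, 4), N) = Add(Mul(4, N), N) = Mul(5, N))
Mul(106, Add(Function('K')(9), Add(Mul(-4, -7), Function('u')(0)))) = Mul(106, Add(Add(-12, Mul(-10, 9)), Add(Mul(-4, -7), Mul(5, 0)))) = Mul(106, Add(Add(-12, -90), Add(28, 0))) = Mul(106, Add(-102, 28)) = Mul(106, -74) = -7844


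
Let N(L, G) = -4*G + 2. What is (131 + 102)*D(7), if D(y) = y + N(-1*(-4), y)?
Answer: -4427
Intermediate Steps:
N(L, G) = 2 - 4*G
D(y) = 2 - 3*y (D(y) = y + (2 - 4*y) = 2 - 3*y)
(131 + 102)*D(7) = (131 + 102)*(2 - 3*7) = 233*(2 - 21) = 233*(-19) = -4427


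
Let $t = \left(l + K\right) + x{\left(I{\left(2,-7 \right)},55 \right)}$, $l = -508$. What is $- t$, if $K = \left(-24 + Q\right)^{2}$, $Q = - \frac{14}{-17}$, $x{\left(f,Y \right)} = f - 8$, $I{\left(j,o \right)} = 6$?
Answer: $- \frac{7846}{289} \approx -27.149$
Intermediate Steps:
$x{\left(f,Y \right)} = -8 + f$ ($x{\left(f,Y \right)} = f - 8 = -8 + f$)
$Q = \frac{14}{17}$ ($Q = \left(-14\right) \left(- \frac{1}{17}\right) = \frac{14}{17} \approx 0.82353$)
$K = \frac{155236}{289}$ ($K = \left(-24 + \frac{14}{17}\right)^{2} = \left(- \frac{394}{17}\right)^{2} = \frac{155236}{289} \approx 537.15$)
$t = \frac{7846}{289}$ ($t = \left(-508 + \frac{155236}{289}\right) + \left(-8 + 6\right) = \frac{8424}{289} - 2 = \frac{7846}{289} \approx 27.149$)
$- t = \left(-1\right) \frac{7846}{289} = - \frac{7846}{289}$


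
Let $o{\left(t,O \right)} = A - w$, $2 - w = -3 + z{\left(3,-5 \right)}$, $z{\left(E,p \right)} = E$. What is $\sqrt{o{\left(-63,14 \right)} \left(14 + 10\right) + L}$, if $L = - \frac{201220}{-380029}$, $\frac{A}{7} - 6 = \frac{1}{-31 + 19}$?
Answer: $\frac{\sqrt{136699720070966}}{380029} \approx 30.766$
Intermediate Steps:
$A = \frac{497}{12}$ ($A = 42 + \frac{7}{-31 + 19} = 42 + \frac{7}{-12} = 42 + 7 \left(- \frac{1}{12}\right) = 42 - \frac{7}{12} = \frac{497}{12} \approx 41.417$)
$w = 2$ ($w = 2 - \left(-3 + 3\right) = 2 - 0 = 2 + 0 = 2$)
$L = \frac{201220}{380029}$ ($L = \left(-201220\right) \left(- \frac{1}{380029}\right) = \frac{201220}{380029} \approx 0.52949$)
$o{\left(t,O \right)} = \frac{473}{12}$ ($o{\left(t,O \right)} = \frac{497}{12} - 2 = \frac{473}{12}$)
$\sqrt{o{\left(-63,14 \right)} \left(14 + 10\right) + L} = \sqrt{\frac{473 \left(14 + 10\right)}{12} + \frac{201220}{380029}} = \sqrt{\frac{473}{12} \cdot 24 + \frac{201220}{380029}} = \sqrt{946 + \frac{201220}{380029}} = \sqrt{\frac{359708654}{380029}} = \frac{\sqrt{136699720070966}}{380029}$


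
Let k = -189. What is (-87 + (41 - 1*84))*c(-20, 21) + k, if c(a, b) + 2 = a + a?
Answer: 5271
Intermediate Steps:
c(a, b) = -2 + 2*a (c(a, b) = -2 + (a + a) = -2 + 2*a)
(-87 + (41 - 1*84))*c(-20, 21) + k = (-87 + (41 - 1*84))*(-2 + 2*(-20)) - 189 = (-87 + (41 - 84))*(-2 - 40) - 189 = (-87 - 43)*(-42) - 189 = -130*(-42) - 189 = 5460 - 189 = 5271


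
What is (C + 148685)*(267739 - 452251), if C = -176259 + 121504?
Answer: -17331212160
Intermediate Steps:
C = -54755
(C + 148685)*(267739 - 452251) = (-54755 + 148685)*(267739 - 452251) = 93930*(-184512) = -17331212160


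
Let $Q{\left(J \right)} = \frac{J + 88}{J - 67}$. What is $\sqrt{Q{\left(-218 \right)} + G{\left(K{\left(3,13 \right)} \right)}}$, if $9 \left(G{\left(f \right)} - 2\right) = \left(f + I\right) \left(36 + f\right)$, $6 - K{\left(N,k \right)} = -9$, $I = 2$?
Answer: $\frac{\sqrt{35663}}{19} \approx 9.9393$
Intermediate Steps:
$K{\left(N,k \right)} = 15$ ($K{\left(N,k \right)} = 6 - -9 = 6 + 9 = 15$)
$Q{\left(J \right)} = \frac{88 + J}{-67 + J}$
$G{\left(f \right)} = 2 + \frac{\left(2 + f\right) \left(36 + f\right)}{9}$ ($G{\left(f \right)} = 2 + \frac{\left(f + 2\right) \left(36 + f\right)}{9} = 2 + \frac{\left(2 + f\right) \left(36 + f\right)}{9}$)
$\sqrt{Q{\left(-218 \right)} + G{\left(K{\left(3,13 \right)} \right)}} = \sqrt{\frac{88 - 218}{-67 - 218} + \left(10 + \frac{15^{2}}{9} + \frac{38}{9} \cdot 15\right)} = \sqrt{\frac{1}{-285} \left(-130\right) + \left(10 + \frac{1}{9} \cdot 225 + \frac{190}{3}\right)} = \sqrt{\left(- \frac{1}{285}\right) \left(-130\right) + \left(10 + 25 + \frac{190}{3}\right)} = \sqrt{\frac{26}{57} + \frac{295}{3}} = \sqrt{\frac{1877}{19}} = \frac{\sqrt{35663}}{19}$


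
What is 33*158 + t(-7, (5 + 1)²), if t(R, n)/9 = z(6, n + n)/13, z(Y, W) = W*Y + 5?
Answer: 71715/13 ≈ 5516.5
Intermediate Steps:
z(Y, W) = 5 + W*Y
t(R, n) = 45/13 + 108*n/13 (t(R, n) = 9*((5 + (n + n)*6)/13) = 9*((5 + (2*n)*6)*(1/13)) = 9*((5 + 12*n)*(1/13)) = 9*(5/13 + 12*n/13) = 45/13 + 108*n/13)
33*158 + t(-7, (5 + 1)²) = 33*158 + (45/13 + 108*(5 + 1)²/13) = 5214 + (45/13 + (108/13)*6²) = 5214 + (45/13 + (108/13)*36) = 5214 + (45/13 + 3888/13) = 5214 + 3933/13 = 71715/13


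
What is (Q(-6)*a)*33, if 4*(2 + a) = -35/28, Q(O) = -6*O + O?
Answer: -18315/8 ≈ -2289.4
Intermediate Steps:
Q(O) = -5*O
a = -37/16 (a = -2 + (-35/28)/4 = -2 + (-35*1/28)/4 = -2 + (¼)*(-5/4) = -2 - 5/16 = -37/16 ≈ -2.3125)
(Q(-6)*a)*33 = (-5*(-6)*(-37/16))*33 = (30*(-37/16))*33 = -555/8*33 = -18315/8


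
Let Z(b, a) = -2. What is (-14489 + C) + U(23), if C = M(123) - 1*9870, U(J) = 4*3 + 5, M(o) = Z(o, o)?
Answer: -24344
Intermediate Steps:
M(o) = -2
U(J) = 17 (U(J) = 12 + 5 = 17)
C = -9872 (C = -2 - 1*9870 = -2 - 9870 = -9872)
(-14489 + C) + U(23) = (-14489 - 9872) + 17 = -24361 + 17 = -24344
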